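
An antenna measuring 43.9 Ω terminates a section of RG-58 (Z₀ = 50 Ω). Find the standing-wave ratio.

Γ = (43.9 − 50)/(43.9 + 50) = -0.065
VSWR = (1 + 0.065)/(1 − 0.065)

VSWR ≈ 1.14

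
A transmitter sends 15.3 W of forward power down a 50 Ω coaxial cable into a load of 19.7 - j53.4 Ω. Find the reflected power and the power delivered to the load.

P_reflected ≈ 7.48 W; P_delivered ≈ 7.82 W

|Γ| = |(-30.3 − j53.4)/(69.7 − j53.4)| = 0.699
|Γ|² = 0.489
P_refl = |Γ|²·P_inc = 7.48 W, P_del = (1 − |Γ|²)·P_inc = 7.82 W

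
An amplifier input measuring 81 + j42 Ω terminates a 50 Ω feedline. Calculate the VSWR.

VSWR ≈ 2.22

Γ = (Z_L − Z_0)/(Z_L + Z_0) = (31 + j42)/(131 + j42)
|Γ| = 52.2/138 = 0.379
VSWR = (1 + |Γ|)/(1 − |Γ|) = 1.38/0.621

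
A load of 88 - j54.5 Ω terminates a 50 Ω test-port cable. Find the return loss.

RL ≈ 6.98 dB

Γ = (38 − j54.5)/(138 − j54.5), |Γ| = 0.448
RL = −20·log₁₀|Γ| = −20·log₁₀(0.448)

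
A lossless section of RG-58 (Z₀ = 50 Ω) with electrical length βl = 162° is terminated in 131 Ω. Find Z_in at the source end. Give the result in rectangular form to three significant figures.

Z_in ≈ 84 + j55.2 Ω

tan(βl) = tan(162°) = -0.325
Z_in = Z_0·(Z_L + jZ_0·tanβl)/(Z_0 + jZ_L·tanβl)
     = 50·(131 − j16.2)/(50 − j42.6)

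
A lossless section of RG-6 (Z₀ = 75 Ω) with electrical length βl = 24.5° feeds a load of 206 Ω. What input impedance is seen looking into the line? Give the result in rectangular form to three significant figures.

Z_in ≈ 96.9 − j87.1 Ω

tan(βl) = tan(24.5°) = 0.456
Z_in = Z_0·(Z_L + jZ_0·tanβl)/(Z_0 + jZ_L·tanβl)
     = 75·(206 + j34.2)/(75 + j93.9)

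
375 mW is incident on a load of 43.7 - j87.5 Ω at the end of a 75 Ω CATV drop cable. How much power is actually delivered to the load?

|Γ| = |(-31.3 − j87.5)/(118.7 − j87.5)| = 0.63
|Γ|² = 0.397
P_refl = |Γ|²·P_inc = 149 mW, P_del = (1 − |Γ|²)·P_inc = 226 mW

P_delivered ≈ 226 mW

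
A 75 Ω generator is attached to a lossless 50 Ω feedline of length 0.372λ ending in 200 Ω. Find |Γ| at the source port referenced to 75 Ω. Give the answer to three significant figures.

βl = 2π × 0.372 = 134°
tan(βl) = -1.04
Z_in = Z_0·(Z_L + jZ_0·tanβl)/(Z_0 + jZ_L·tanβl) = 22.8 + j42.7 Ω
Γ_s = (Z_in − Z_s)/(Z_in + Z_s) = (-52.2 + j42.7)/(97.8 + j42.7), |Γ_s| = 0.632

|Γ| ≈ 0.632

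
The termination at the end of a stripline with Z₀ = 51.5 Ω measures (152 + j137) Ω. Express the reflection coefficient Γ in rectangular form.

Γ = (Z_L − Z_0)/(Z_L + Z_0) = (100.5 + j137)/(203.5 + j137)

Γ ≈ 0.652 + j0.234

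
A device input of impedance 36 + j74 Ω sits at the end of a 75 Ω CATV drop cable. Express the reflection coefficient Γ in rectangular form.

Γ = (Z_L − Z_0)/(Z_L + Z_0) = (-39 + j74)/(111 + j74)

Γ ≈ 0.0644 + j0.624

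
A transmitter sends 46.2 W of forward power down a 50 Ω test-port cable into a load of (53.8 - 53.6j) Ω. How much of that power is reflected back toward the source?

P_reflected ≈ 9.77 W

|Γ| = |(3.8 − j53.6)/(103.8 − j53.6)| = 0.46
|Γ|² = 0.212
P_refl = |Γ|²·P_inc = 9.77 W, P_del = (1 − |Γ|²)·P_inc = 36.4 W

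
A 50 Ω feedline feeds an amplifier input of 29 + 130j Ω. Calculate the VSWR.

VSWR ≈ 13.9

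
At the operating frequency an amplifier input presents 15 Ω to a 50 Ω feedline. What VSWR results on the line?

VSWR ≈ 3.33

Γ = (15 − 50)/(15 + 50) = -0.538
VSWR = (1 + 0.538)/(1 − 0.538)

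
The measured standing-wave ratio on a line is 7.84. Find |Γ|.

|Γ| ≈ 0.774

|Γ| = (S − 1)/(S + 1) = (7.84 − 1)/(7.84 + 1) = 6.84/8.84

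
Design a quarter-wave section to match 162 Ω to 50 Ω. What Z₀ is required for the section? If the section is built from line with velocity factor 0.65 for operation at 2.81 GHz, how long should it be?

Z_qwt = √(Z_0·R_L) = √(50 × 162) = √8100
λ = 0.65·c/f = 0.0694 m, so l = λ/4 = 0.0173 m

Z_qwt ≈ 90 Ω; length ≈ 1.73 cm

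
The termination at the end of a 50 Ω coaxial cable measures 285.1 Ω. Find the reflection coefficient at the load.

Γ = (Z_L − Z_0)/(Z_L + Z_0) = (285.1 − 50)/(285.1 + 50) = 235.1/335.1

Γ = 0.702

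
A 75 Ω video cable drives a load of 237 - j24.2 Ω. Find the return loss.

RL ≈ 5.62 dB

Γ = (162 − j24.2)/(312 − j24.2), |Γ| = 0.523
RL = −20·log₁₀|Γ| = −20·log₁₀(0.523)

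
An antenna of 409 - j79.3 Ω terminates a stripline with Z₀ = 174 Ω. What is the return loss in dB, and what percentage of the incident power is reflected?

RL ≈ 7.5 dB; 17.8% of incident power reflected

Γ = (235 − j79.3)/(583 − j79.3), |Γ| = 0.422
RL = −20·log₁₀(0.422) = 7.5 dB
P_refl/P_inc = |Γ|² = 0.178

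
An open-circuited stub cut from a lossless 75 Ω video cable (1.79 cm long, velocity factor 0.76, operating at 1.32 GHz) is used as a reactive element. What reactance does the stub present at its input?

λ = v/f = 0.76·c / 1.32 GHz = 0.173 m
βl = 2π·l/λ = 2π × 0.104 = 37.3°
tan(βl) = 0.762
For an open-circuited stub, Z_in = −jZ_0·cot(βl) = −jZ_0/tan(βl)

X_in ≈ -98.4 Ω (capacitive)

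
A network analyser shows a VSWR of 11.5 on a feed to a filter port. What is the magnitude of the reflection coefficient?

|Γ| = (S − 1)/(S + 1) = (11.5 − 1)/(11.5 + 1) = 10.5/12.5

|Γ| ≈ 0.84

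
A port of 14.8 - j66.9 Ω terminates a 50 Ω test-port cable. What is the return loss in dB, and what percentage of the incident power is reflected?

RL ≈ 1.81 dB; 65.9% of incident power reflected

Γ = (-35.2 − j66.9)/(64.8 − j66.9), |Γ| = 0.812
RL = −20·log₁₀(0.812) = 1.81 dB
P_refl/P_inc = |Γ|² = 0.659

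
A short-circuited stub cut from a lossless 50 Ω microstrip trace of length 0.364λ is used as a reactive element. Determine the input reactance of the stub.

X_in ≈ -57.4 Ω (capacitive)

βl = 2π × 0.364 = 131°
tan(βl) = -1.15
For a short-circuited stub, Z_in = jZ_0·tan(βl)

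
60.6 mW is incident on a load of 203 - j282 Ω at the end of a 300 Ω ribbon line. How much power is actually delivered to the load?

P_delivered ≈ 44.4 mW

|Γ| = |(-97 − j282)/(503 − j282)| = 0.517
|Γ|² = 0.267
P_refl = |Γ|²·P_inc = 16.2 mW, P_del = (1 − |Γ|²)·P_inc = 44.4 mW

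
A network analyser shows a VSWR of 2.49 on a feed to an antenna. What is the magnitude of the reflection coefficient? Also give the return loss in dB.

|Γ| = (S − 1)/(S + 1) = (2.49 − 1)/(2.49 + 1) = 1.49/3.49
RL = −20·log₁₀|Γ| = −20·log₁₀(0.427)

|Γ| ≈ 0.427; return loss ≈ 7.39 dB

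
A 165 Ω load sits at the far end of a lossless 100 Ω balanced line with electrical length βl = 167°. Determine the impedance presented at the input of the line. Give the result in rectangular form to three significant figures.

tan(βl) = tan(167°) = -0.231
Z_in = Z_0·(Z_L + jZ_0·tanβl)/(Z_0 + jZ_L·tanβl)
     = 100·(165 − j23.1)/(100 − j38.1)

Z_in ≈ 152 + j34.7 Ω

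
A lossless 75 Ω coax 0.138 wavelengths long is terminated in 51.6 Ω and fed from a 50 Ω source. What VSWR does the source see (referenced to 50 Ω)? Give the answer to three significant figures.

βl = 2π × 0.138 = 49.7°
tan(βl) = 1.18
Z_in = Z_0·(Z_L + jZ_0·tanβl)/(Z_0 + jZ_L·tanβl) = 74.4 + j28.1 Ω
Γ_s = (Z_in − Z_s)/(Z_in + Z_s) = (24.4 + j28.1)/(124 + j28.1), |Γ_s| = 0.292
VSWR = (1 + |Γ_s|)/(1 − |Γ_s|)

VSWR ≈ 1.82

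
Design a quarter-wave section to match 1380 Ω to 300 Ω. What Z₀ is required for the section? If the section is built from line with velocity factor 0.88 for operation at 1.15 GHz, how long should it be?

Z_qwt ≈ 643 Ω; length ≈ 5.74 cm

Z_qwt = √(Z_0·R_L) = √(300 × 1380) = √414000
λ = 0.88·c/f = 0.23 m, so l = λ/4 = 0.0574 m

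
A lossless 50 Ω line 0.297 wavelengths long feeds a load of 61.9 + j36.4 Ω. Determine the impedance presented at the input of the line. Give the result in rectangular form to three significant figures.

βl = 2π × 0.297 = 107°
tan(βl) = tan(107°) = -3.29
Z_in = Z_0·(Z_L + jZ_0·tanβl)/(Z_0 + jZ_L·tanβl)
     = 50·(61.9 − j128)/(170 − j203)

Z_in ≈ 26 − j6.49 Ω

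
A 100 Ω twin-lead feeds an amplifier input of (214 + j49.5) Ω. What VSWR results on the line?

VSWR ≈ 2.28

Γ = (Z_L − Z_0)/(Z_L + Z_0) = (114 + j49.5)/(314 + j49.5)
|Γ| = 124/318 = 0.391
VSWR = (1 + |Γ|)/(1 − |Γ|) = 1.39/0.609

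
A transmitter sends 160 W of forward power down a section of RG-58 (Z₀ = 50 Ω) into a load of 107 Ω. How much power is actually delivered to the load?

P_delivered ≈ 139 W

Γ = (107 − 50)/(107 + 50) = 0.363
|Γ|² = 0.132
P_refl = |Γ|²·P_inc = 21.1 W, P_del = (1 − |Γ|²)·P_inc = 139 W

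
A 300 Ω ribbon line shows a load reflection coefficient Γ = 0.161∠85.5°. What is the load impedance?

Z_L = Z_0·(1 + Γ)/(1 − Γ) = 300·(1.01 + j0.161)/(0.987 − j0.161)

Z_L ≈ 292 + j96.2 Ω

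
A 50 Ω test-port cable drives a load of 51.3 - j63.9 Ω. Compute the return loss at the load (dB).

Γ = (1.3 − j63.9)/(101.3 − j63.9), |Γ| = 0.534
RL = −20·log₁₀|Γ| = −20·log₁₀(0.534)

RL ≈ 5.46 dB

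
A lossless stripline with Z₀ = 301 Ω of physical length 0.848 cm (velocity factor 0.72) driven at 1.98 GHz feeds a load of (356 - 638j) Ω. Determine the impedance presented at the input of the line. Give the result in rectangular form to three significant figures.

Z_in ≈ 92.9 − j252 Ω

λ = v/f = 0.72·c / 1.98 GHz = 0.109 m
βl = 2π·l/λ = 2π × 0.0777 = 28°
tan(βl) = tan(28°) = 0.531
Z_in = Z_0·(Z_L + jZ_0·tanβl)/(Z_0 + jZ_L·tanβl)
     = 301·(356 − j478)/(640 + j189)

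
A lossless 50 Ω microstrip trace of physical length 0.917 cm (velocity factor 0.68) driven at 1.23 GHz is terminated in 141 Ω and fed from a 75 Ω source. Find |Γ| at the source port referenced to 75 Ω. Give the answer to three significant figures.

|Γ| ≈ 0.374

λ = v/f = 0.68·c / 1.23 GHz = 0.166 m
βl = 2π·l/λ = 2π × 0.0553 = 19.9°
tan(βl) = 0.362
Z_in = Z_0·(Z_L + jZ_0·tanβl)/(Z_0 + jZ_L·tanβl) = 78.1 − j61.6 Ω
Γ_s = (Z_in − Z_s)/(Z_in + Z_s) = (3.08 − j61.6)/(153 − j61.6), |Γ_s| = 0.374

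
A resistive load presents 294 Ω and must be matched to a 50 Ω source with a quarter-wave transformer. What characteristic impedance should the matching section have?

Z_qwt ≈ 121 Ω

Z_qwt = √(Z_0·R_L) = √(50 × 294) = √14700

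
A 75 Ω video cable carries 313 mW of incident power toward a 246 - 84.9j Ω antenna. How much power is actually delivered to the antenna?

P_delivered ≈ 210 mW

|Γ| = |(171 − j84.9)/(321 − j84.9)| = 0.575
|Γ|² = 0.331
P_refl = |Γ|²·P_inc = 103 mW, P_del = (1 − |Γ|²)·P_inc = 210 mW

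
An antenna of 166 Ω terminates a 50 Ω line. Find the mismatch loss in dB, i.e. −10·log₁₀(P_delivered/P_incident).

mismatch loss ≈ 1.48 dB

Γ = (166 − 50)/(166 + 50) = 0.537
|Γ|² = 0.288, so P_del/P_inc = 1 − |Γ|² = 0.712
ML = −10·log₁₀(1 − |Γ|²)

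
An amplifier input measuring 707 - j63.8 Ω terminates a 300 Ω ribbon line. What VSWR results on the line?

Γ = (Z_L − Z_0)/(Z_L + Z_0) = (407 − j63.8)/(1007 − j63.8)
|Γ| = 412/1010 = 0.408
VSWR = (1 + |Γ|)/(1 − |Γ|) = 1.41/0.592

VSWR ≈ 2.38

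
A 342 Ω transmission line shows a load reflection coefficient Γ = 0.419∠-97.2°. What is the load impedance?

Z_L = Z_0·(1 + Γ)/(1 − Γ) = 342·(0.947 − j0.416)/(1.05 + j0.416)

Z_L ≈ 220 − j222 Ω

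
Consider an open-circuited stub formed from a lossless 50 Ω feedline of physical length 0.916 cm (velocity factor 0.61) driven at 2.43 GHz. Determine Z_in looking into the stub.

Z_in ≈ −j52.2 Ω

λ = v/f = 0.61·c / 2.43 GHz = 0.0753 m
βl = 2π·l/λ = 2π × 0.122 = 43.8°
tan(βl) = 0.959
For an open-circuited stub, Z_in = −jZ_0·cot(βl) = −jZ_0/tan(βl)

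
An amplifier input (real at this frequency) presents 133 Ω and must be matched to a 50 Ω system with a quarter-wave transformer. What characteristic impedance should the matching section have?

Z_qwt ≈ 81.5 Ω

Z_qwt = √(Z_0·R_L) = √(50 × 133) = √6650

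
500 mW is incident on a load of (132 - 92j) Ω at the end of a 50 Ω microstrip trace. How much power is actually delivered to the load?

|Γ| = |(82 − j92)/(182 − j92)| = 0.604
|Γ|² = 0.365
P_refl = |Γ|²·P_inc = 183 mW, P_del = (1 − |Γ|²)·P_inc = 317 mW

P_delivered ≈ 317 mW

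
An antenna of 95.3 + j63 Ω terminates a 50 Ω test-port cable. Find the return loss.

RL ≈ 6.2 dB

Γ = (45.3 + j63)/(145.3 + j63), |Γ| = 0.49
RL = −20·log₁₀|Γ| = −20·log₁₀(0.49)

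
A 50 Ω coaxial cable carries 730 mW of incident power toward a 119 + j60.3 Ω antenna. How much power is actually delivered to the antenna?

P_delivered ≈ 540 mW

|Γ| = |(69 + j60.3)/(169 + j60.3)| = 0.511
|Γ|² = 0.261
P_refl = |Γ|²·P_inc = 190 mW, P_del = (1 − |Γ|²)·P_inc = 540 mW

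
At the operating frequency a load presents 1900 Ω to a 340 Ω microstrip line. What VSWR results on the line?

VSWR ≈ 5.59

For a purely resistive load, VSWR = R_L/Z_0 or Z_0/R_L (whichever > 1) = 1900/340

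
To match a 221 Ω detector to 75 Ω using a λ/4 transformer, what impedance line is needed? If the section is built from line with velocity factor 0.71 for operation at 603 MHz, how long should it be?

Z_qwt ≈ 129 Ω; length ≈ 8.83 cm

Z_qwt = √(Z_0·R_L) = √(75 × 221) = √16580
λ = 0.71·c/f = 0.353 m, so l = λ/4 = 0.0883 m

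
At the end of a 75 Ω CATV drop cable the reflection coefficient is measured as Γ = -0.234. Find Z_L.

Z_L = Z_0·(1 + Γ)/(1 − Γ) = 75·(0.766)/(1.23)

Z_L ≈ 46.6 Ω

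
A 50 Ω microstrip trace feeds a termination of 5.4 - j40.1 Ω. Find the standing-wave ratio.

Γ = (Z_L − Z_0)/(Z_L + Z_0) = (-44.6 − j40.1)/(55.4 − j40.1)
|Γ| = 60/68.4 = 0.877
VSWR = (1 + |Γ|)/(1 − |Γ|) = 1.88/0.123

VSWR ≈ 15.3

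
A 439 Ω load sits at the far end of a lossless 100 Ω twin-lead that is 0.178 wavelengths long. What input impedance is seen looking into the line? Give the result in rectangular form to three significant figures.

βl = 2π × 0.178 = 64.1°
tan(βl) = tan(64.1°) = 2.06
Z_in = Z_0·(Z_L + jZ_0·tanβl)/(Z_0 + jZ_L·tanβl)
     = 100·(439 + j206)/(100 + j903)

Z_in ≈ 27.8 − j45.5 Ω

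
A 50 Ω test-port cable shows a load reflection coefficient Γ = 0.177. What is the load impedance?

Z_L = Z_0·(1 + Γ)/(1 − Γ) = 50·(1.18)/(0.823)

Z_L ≈ 71.5 Ω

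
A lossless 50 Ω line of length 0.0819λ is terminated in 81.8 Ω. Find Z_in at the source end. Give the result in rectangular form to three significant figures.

Z_in ≈ 58.2 − j25.5 Ω

βl = 2π × 0.0819 = 29.5°
tan(βl) = tan(29.5°) = 0.565
Z_in = Z_0·(Z_L + jZ_0·tanβl)/(Z_0 + jZ_L·tanβl)
     = 50·(81.8 + j28.3)/(50 + j46.3)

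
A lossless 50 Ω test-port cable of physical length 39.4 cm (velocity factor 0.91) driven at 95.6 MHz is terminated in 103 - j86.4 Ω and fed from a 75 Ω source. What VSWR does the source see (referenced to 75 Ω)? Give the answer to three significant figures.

VSWR ≈ 5.02

λ = v/f = 0.91·c / 95.6 MHz = 2.86 m
βl = 2π·l/λ = 2π × 0.138 = 49.7°
tan(βl) = 1.18
Z_in = Z_0·(Z_L + jZ_0·tanβl)/(Z_0 + jZ_L·tanβl) = 16.3 − j22.1 Ω
Γ_s = (Z_in − Z_s)/(Z_in + Z_s) = (-58.7 − j22.1)/(91.3 − j22.1), |Γ_s| = 0.668
VSWR = (1 + |Γ_s|)/(1 − |Γ_s|)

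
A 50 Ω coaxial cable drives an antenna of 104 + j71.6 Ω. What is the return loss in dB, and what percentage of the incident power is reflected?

Γ = (54 + j71.6)/(154 + j71.6), |Γ| = 0.528
RL = −20·log₁₀(0.528) = 5.55 dB
P_refl/P_inc = |Γ|² = 0.279

RL ≈ 5.55 dB; 27.9% of incident power reflected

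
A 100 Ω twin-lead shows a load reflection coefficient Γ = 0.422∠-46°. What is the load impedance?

Z_L = Z_0·(1 + Γ)/(1 − Γ) = 100·(1.29 − j0.304)/(0.707 + j0.304)

Z_L ≈ 139 − j103 Ω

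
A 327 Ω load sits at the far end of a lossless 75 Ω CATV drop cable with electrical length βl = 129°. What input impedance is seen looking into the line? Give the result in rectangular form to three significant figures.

Z_in ≈ 27.5 + j55.6 Ω

tan(βl) = tan(129°) = -1.23
Z_in = Z_0·(Z_L + jZ_0·tanβl)/(Z_0 + jZ_L·tanβl)
     = 75·(327 − j92.6)/(75 − j404)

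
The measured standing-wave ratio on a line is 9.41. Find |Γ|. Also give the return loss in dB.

|Γ| ≈ 0.808; return loss ≈ 1.85 dB

|Γ| = (S − 1)/(S + 1) = (9.41 − 1)/(9.41 + 1) = 8.41/10.4
RL = −20·log₁₀|Γ| = −20·log₁₀(0.808)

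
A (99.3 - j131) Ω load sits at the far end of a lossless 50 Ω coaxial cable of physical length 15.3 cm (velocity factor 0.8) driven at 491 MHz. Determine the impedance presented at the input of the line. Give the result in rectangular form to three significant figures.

λ = v/f = 0.8·c / 491 MHz = 0.489 m
βl = 2π·l/λ = 2π × 0.313 = 113°
tan(βl) = tan(113°) = -2.39
Z_in = Z_0·(Z_L + jZ_0·tanβl)/(Z_0 + jZ_L·tanβl)
     = 50·(99.3 − j251)/(-263 − j238)

Z_in ≈ 13.3 + j35.6 Ω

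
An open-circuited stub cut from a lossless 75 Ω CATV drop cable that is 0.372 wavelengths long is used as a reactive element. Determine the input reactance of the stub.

βl = 2π × 0.372 = 134°
tan(βl) = -1.04
For an open-circuited stub, Z_in = −jZ_0·cot(βl) = −jZ_0/tan(βl)

X_in ≈ 72.2 Ω (inductive)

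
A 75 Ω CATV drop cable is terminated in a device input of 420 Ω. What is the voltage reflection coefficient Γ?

Γ = 0.697

Γ = (Z_L − Z_0)/(Z_L + Z_0) = (420 − 75)/(420 + 75) = 345/495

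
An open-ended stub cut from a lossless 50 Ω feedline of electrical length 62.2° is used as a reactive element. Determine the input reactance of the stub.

tan(βl) = 1.9
For an open-ended stub, Z_in = −jZ_0·cot(βl) = −jZ_0/tan(βl)

X_in ≈ -26.4 Ω (capacitive)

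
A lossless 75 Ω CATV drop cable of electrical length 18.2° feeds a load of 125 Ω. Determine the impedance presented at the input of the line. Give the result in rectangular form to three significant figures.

Z_in ≈ 107 − j33.7 Ω

tan(βl) = tan(18.2°) = 0.329
Z_in = Z_0·(Z_L + jZ_0·tanβl)/(Z_0 + jZ_L·tanβl)
     = 75·(125 + j24.7)/(75 + j41.1)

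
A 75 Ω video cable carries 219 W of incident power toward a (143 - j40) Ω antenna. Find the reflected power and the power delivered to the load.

P_reflected ≈ 27.7 W; P_delivered ≈ 191 W

|Γ| = |(68 − j40)/(218 − j40)| = 0.356
|Γ|² = 0.127
P_refl = |Γ|²·P_inc = 27.7 W, P_del = (1 − |Γ|²)·P_inc = 191 W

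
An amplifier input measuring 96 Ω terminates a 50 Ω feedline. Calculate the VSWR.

Γ = (96 − 50)/(96 + 50) = 0.315
VSWR = (1 + 0.315)/(1 − 0.315)

VSWR ≈ 1.92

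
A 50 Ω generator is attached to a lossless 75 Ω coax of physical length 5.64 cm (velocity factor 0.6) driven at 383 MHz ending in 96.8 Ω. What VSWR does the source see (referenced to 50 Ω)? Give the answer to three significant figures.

λ = v/f = 0.6·c / 383 MHz = 0.47 m
βl = 2π·l/λ = 2π × 0.12 = 43.2°
tan(βl) = 0.939
Z_in = Z_0·(Z_L + jZ_0·tanβl)/(Z_0 + jZ_L·tanβl) = 73.8 − j19 Ω
Γ_s = (Z_in − Z_s)/(Z_in + Z_s) = (23.8 − j19)/(124 − j19), |Γ_s| = 0.243
VSWR = (1 + |Γ_s|)/(1 − |Γ_s|)

VSWR ≈ 1.64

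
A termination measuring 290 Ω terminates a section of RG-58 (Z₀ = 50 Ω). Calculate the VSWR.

Γ = (290 − 50)/(290 + 50) = 0.706
VSWR = (1 + 0.706)/(1 − 0.706)

VSWR ≈ 5.8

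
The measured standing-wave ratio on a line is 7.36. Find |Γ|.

|Γ| ≈ 0.761

|Γ| = (S − 1)/(S + 1) = (7.36 − 1)/(7.36 + 1) = 6.36/8.36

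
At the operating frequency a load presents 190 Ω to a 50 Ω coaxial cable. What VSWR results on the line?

VSWR ≈ 3.8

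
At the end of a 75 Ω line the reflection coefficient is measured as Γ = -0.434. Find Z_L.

Z_L ≈ 29.6 Ω

Z_L = Z_0·(1 + Γ)/(1 − Γ) = 75·(0.566)/(1.43)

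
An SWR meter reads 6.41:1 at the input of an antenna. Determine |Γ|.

|Γ| = (S − 1)/(S + 1) = (6.41 − 1)/(6.41 + 1) = 5.41/7.41

|Γ| ≈ 0.73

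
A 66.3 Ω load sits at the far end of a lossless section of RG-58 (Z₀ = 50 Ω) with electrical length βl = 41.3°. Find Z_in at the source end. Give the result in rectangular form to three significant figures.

Z_in ≈ 49.8 − j14.1 Ω

tan(βl) = tan(41.3°) = 0.879
Z_in = Z_0·(Z_L + jZ_0·tanβl)/(Z_0 + jZ_L·tanβl)
     = 50·(66.3 + j43.9)/(50 + j58.2)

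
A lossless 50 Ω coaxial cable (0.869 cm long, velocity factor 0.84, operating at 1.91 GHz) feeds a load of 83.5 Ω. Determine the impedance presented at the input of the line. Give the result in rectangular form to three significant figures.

λ = v/f = 0.84·c / 1.91 GHz = 0.132 m
βl = 2π·l/λ = 2π × 0.0659 = 23.7°
tan(βl) = tan(23.7°) = 0.439
Z_in = Z_0·(Z_L + jZ_0·tanβl)/(Z_0 + jZ_L·tanβl)
     = 50·(83.5 + j22)/(50 + j36.7)

Z_in ≈ 64.8 − j25.5 Ω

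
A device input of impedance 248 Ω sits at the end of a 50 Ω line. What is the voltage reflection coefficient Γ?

Γ = (Z_L − Z_0)/(Z_L + Z_0) = (248 − 50)/(248 + 50) = 198/298

Γ = 0.664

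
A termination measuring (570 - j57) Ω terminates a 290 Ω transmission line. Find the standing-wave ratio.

Γ = (Z_L − Z_0)/(Z_L + Z_0) = (280 − j57)/(860 − j57)
|Γ| = 286/862 = 0.332
VSWR = (1 + |Γ|)/(1 − |Γ|) = 1.33/0.668

VSWR ≈ 1.99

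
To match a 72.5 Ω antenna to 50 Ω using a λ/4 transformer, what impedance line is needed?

Z_qwt ≈ 60.2 Ω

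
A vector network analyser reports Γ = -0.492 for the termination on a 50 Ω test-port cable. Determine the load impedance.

Z_L ≈ 17 Ω

Z_L = Z_0·(1 + Γ)/(1 − Γ) = 50·(0.508)/(1.49)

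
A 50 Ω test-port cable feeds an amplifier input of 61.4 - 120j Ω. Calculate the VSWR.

Γ = (Z_L − Z_0)/(Z_L + Z_0) = (11.4 − j120)/(111.4 − j120)
|Γ| = 121/164 = 0.736
VSWR = (1 + |Γ|)/(1 − |Γ|) = 1.74/0.264

VSWR ≈ 6.58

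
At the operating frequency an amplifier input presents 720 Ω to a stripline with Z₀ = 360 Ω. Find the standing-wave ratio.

VSWR ≈ 2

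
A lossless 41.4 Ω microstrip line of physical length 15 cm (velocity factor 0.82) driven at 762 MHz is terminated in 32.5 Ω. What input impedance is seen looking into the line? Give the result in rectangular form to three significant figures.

λ = v/f = 0.82·c / 762 MHz = 0.323 m
βl = 2π·l/λ = 2π × 0.465 = 167°
tan(βl) = tan(167°) = -0.226
Z_in = Z_0·(Z_L + jZ_0·tanβl)/(Z_0 + jZ_L·tanβl)
     = 41.4·(32.5 − j9.35)/(41.4 − j7.34)

Z_in ≈ 33.1 − j3.48 Ω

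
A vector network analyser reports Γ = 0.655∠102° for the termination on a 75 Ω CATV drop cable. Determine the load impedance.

Z_L = Z_0·(1 + Γ)/(1 − Γ) = 75·(0.864 + j0.641)/(1.14 − j0.641)

Z_L ≈ 25.2 + j56.5 Ω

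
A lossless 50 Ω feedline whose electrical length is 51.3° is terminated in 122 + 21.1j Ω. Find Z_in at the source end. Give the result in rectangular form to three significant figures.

tan(βl) = tan(51.3°) = 1.25
Z_in = Z_0·(Z_L + jZ_0·tanβl)/(Z_0 + jZ_L·tanβl)
     = 50·(122 + j83.5)/(23.7 + j152)

Z_in ≈ 32.9 − j35 Ω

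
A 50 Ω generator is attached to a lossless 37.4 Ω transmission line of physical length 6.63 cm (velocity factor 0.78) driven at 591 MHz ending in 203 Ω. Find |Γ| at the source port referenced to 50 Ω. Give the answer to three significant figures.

λ = v/f = 0.78·c / 591 MHz = 0.396 m
βl = 2π·l/λ = 2π × 0.167 = 60.3°
tan(βl) = 1.75
Z_in = Z_0·(Z_L + jZ_0·tanβl)/(Z_0 + jZ_L·tanβl) = 9.04 − j20.4 Ω
Γ_s = (Z_in − Z_s)/(Z_in + Z_s) = (-41 − j20.4)/(59 − j20.4), |Γ_s| = 0.733

|Γ| ≈ 0.733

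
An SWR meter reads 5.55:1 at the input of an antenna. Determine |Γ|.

|Γ| = (S − 1)/(S + 1) = (5.55 − 1)/(5.55 + 1) = 4.55/6.55

|Γ| ≈ 0.695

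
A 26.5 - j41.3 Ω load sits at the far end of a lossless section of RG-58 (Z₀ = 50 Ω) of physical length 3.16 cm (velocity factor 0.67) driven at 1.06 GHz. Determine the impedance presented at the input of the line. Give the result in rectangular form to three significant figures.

Z_in ≈ 15.7 + j12.7 Ω

λ = v/f = 0.67·c / 1.06 GHz = 0.19 m
βl = 2π·l/λ = 2π × 0.167 = 60°
tan(βl) = tan(60°) = 1.73
Z_in = Z_0·(Z_L + jZ_0·tanβl)/(Z_0 + jZ_L·tanβl)
     = 50·(26.5 + j45.3)/(122 + j45.9)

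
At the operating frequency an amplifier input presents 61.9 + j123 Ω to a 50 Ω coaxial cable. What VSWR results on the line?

VSWR ≈ 6.79

Γ = (Z_L − Z_0)/(Z_L + Z_0) = (11.9 + j123)/(111.9 + j123)
|Γ| = 124/166 = 0.743
VSWR = (1 + |Γ|)/(1 − |Γ|) = 1.74/0.257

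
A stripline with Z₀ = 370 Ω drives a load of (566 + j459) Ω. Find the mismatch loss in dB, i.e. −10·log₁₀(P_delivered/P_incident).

mismatch loss ≈ 1.13 dB

Γ = (196 + j459)/(936 + j459), |Γ| = 0.479
|Γ|² = 0.229, so P_del/P_inc = 1 − |Γ|² = 0.771
ML = −10·log₁₀(1 − |Γ|²)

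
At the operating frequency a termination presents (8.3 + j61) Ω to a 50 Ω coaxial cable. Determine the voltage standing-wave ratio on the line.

VSWR ≈ 15.1

Γ = (Z_L − Z_0)/(Z_L + Z_0) = (-41.7 + j61)/(58.3 + j61)
|Γ| = 73.9/84.4 = 0.876
VSWR = (1 + |Γ|)/(1 − |Γ|) = 1.88/0.124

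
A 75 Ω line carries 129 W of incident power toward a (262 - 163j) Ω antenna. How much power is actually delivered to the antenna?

P_delivered ≈ 72.4 W

|Γ| = |(187 − j163)/(337 − j163)| = 0.663
|Γ|² = 0.439
P_refl = |Γ|²·P_inc = 56.6 W, P_del = (1 − |Γ|²)·P_inc = 72.4 W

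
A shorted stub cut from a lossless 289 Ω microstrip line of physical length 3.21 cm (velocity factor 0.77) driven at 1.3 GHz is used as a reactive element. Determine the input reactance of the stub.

X_in ≈ 621 Ω (inductive)

λ = v/f = 0.77·c / 1.3 GHz = 0.178 m
βl = 2π·l/λ = 2π × 0.181 = 65°
tan(βl) = 2.15
For a shorted stub, Z_in = jZ_0·tan(βl)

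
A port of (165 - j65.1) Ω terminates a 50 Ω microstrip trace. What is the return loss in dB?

RL ≈ 4.61 dB

Γ = (115 − j65.1)/(215 − j65.1), |Γ| = 0.588
RL = −20·log₁₀|Γ| = −20·log₁₀(0.588)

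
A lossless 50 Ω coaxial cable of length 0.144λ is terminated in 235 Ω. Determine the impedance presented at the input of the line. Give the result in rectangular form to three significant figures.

Z_in ≈ 16.7 − j36.5 Ω

βl = 2π × 0.144 = 51.8°
tan(βl) = tan(51.8°) = 1.27
Z_in = Z_0·(Z_L + jZ_0·tanβl)/(Z_0 + jZ_L·tanβl)
     = 50·(235 + j63.6)/(50 + j299)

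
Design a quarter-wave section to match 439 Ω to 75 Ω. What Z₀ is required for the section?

Z_qwt = √(Z_0·R_L) = √(75 × 439) = √32920

Z_qwt ≈ 181 Ω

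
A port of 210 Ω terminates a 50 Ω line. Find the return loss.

Γ = (210 − 50)/(210 + 50) = 0.615
RL = −20·log₁₀|Γ| = −20·log₁₀(0.615)

RL ≈ 4.22 dB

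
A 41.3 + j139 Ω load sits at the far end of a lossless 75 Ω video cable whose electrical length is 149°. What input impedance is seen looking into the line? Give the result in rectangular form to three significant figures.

tan(βl) = tan(149°) = -0.601
Z_in = Z_0·(Z_L + jZ_0·tanβl)/(Z_0 + jZ_L·tanβl)
     = 75·(41.3 + j93.9)/(159 − j24.8)

Z_in ≈ 12.3 + j46.4 Ω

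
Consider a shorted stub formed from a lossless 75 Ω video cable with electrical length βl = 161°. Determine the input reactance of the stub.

X_in ≈ -25.8 Ω (capacitive)

tan(βl) = -0.344
For a shorted stub, Z_in = jZ_0·tan(βl)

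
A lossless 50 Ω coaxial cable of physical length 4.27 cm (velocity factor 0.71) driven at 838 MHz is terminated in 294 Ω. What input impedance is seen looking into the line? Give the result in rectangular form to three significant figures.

Z_in ≈ 11.1 − j27.2 Ω

λ = v/f = 0.71·c / 838 MHz = 0.254 m
βl = 2π·l/λ = 2π × 0.168 = 60.5°
tan(βl) = tan(60.5°) = 1.77
Z_in = Z_0·(Z_L + jZ_0·tanβl)/(Z_0 + jZ_L·tanβl)
     = 50·(294 + j88.3)/(50 + j519)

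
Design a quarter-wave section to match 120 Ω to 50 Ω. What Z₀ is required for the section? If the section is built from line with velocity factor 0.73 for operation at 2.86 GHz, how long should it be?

Z_qwt = √(Z_0·R_L) = √(50 × 120) = √6000
λ = 0.73·c/f = 0.0766 m, so l = λ/4 = 0.0191 m

Z_qwt ≈ 77.5 Ω; length ≈ 1.91 cm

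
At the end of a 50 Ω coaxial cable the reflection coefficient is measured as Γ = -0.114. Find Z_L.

Z_L = Z_0·(1 + Γ)/(1 − Γ) = 50·(0.886)/(1.11)

Z_L ≈ 39.8 Ω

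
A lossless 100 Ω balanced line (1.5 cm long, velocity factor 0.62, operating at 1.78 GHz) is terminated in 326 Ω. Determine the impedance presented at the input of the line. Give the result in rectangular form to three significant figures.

λ = v/f = 0.62·c / 1.78 GHz = 0.104 m
βl = 2π·l/λ = 2π × 0.144 = 51.7°
tan(βl) = tan(51.7°) = 1.27
Z_in = Z_0·(Z_L + jZ_0·tanβl)/(Z_0 + jZ_L·tanβl)
     = 100·(326 + j127)/(100 + j412)

Z_in ≈ 47.1 − j67.6 Ω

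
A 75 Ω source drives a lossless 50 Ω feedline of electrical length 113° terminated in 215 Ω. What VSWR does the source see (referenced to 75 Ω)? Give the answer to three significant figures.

tan(βl) = -2.36
Z_in = Z_0·(Z_L + jZ_0·tanβl)/(Z_0 + jZ_L·tanβl) = 13.6 + j19.9 Ω
Γ_s = (Z_in − Z_s)/(Z_in + Z_s) = (-61.4 + j19.9)/(88.6 + j19.9), |Γ_s| = 0.711
VSWR = (1 + |Γ_s|)/(1 − |Γ_s|)

VSWR ≈ 5.92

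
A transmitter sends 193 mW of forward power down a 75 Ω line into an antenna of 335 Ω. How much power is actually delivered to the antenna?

P_delivered ≈ 115 mW

Γ = (335 − 75)/(335 + 75) = 0.634
|Γ|² = 0.402
P_refl = |Γ|²·P_inc = 77.6 mW, P_del = (1 − |Γ|²)·P_inc = 115 mW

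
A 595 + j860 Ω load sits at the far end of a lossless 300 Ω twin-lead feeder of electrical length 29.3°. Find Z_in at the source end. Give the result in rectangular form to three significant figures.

Z_in ≈ 486 − j800 Ω

tan(βl) = tan(29.3°) = 0.561
Z_in = Z_0·(Z_L + jZ_0·tanβl)/(Z_0 + jZ_L·tanβl)
     = 300·(595 + j1030)/(-183 + j334)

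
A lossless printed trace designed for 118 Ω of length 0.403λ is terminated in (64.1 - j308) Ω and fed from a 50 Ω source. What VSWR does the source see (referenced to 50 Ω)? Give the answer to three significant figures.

βl = 2π × 0.403 = 145°
tan(βl) = -0.698
Z_in = Z_0·(Z_L + jZ_0·tanβl)/(Z_0 + jZ_L·tanβl) = 116 + j421 Ω
Γ_s = (Z_in − Z_s)/(Z_in + Z_s) = (66.3 + j421)/(166 + j421), |Γ_s| = 0.942
VSWR = (1 + |Γ_s|)/(1 − |Γ_s|)

VSWR ≈ 33.2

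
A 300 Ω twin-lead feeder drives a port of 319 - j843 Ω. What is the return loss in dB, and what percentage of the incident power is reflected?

RL ≈ 1.87 dB; 65% of incident power reflected

Γ = (19 − j843)/(619 − j843), |Γ| = 0.806
RL = −20·log₁₀(0.806) = 1.87 dB
P_refl/P_inc = |Γ|² = 0.65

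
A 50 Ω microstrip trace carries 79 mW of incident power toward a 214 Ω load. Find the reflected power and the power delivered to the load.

P_reflected ≈ 30.5 mW; P_delivered ≈ 48.5 mW

Γ = (214 − 50)/(214 + 50) = 0.621
|Γ|² = 0.386
P_refl = |Γ|²·P_inc = 30.5 mW, P_del = (1 − |Γ|²)·P_inc = 48.5 mW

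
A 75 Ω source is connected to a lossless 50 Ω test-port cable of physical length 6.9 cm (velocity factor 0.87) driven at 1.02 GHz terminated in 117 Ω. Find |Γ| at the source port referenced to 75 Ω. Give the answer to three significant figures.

λ = v/f = 0.87·c / 1.02 GHz = 0.256 m
βl = 2π·l/λ = 2π × 0.27 = 97.1°
tan(βl) = -8.06
Z_in = Z_0·(Z_L + jZ_0·tanβl)/(Z_0 + jZ_L·tanβl) = 21.6 + j5.06 Ω
Γ_s = (Z_in − Z_s)/(Z_in + Z_s) = (-53.4 + j5.06)/(96.6 + j5.06), |Γ_s| = 0.554

|Γ| ≈ 0.554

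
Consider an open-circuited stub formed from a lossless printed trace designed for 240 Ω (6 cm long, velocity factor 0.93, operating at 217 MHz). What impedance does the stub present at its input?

Z_in ≈ −j795 Ω

λ = v/f = 0.93·c / 217 MHz = 1.29 m
βl = 2π·l/λ = 2π × 0.0467 = 16.8°
tan(βl) = 0.302
For an open-circuited stub, Z_in = −jZ_0·cot(βl) = −jZ_0/tan(βl)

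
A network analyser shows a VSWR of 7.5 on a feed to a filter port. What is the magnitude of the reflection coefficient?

|Γ| = (S − 1)/(S + 1) = (7.5 − 1)/(7.5 + 1) = 6.5/8.5

|Γ| ≈ 0.765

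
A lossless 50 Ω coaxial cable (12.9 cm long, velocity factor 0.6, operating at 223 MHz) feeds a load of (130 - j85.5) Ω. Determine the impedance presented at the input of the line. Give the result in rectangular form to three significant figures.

λ = v/f = 0.6·c / 223 MHz = 0.807 m
βl = 2π·l/λ = 2π × 0.16 = 57.5°
tan(βl) = tan(57.5°) = 1.57
Z_in = Z_0·(Z_L + jZ_0·tanβl)/(Z_0 + jZ_L·tanβl)
     = 50·(130 − j6.91)/(184 + j204)

Z_in ≈ 14.9 − j18.4 Ω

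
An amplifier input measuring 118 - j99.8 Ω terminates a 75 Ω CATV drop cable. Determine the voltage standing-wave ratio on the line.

Γ = (Z_L − Z_0)/(Z_L + Z_0) = (43 − j99.8)/(193 − j99.8)
|Γ| = 109/217 = 0.5
VSWR = (1 + |Γ|)/(1 − |Γ|) = 1.5/0.5

VSWR ≈ 3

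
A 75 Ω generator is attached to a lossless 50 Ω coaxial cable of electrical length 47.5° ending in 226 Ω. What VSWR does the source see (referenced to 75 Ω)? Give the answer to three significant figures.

VSWR ≈ 5.1

tan(βl) = 1.09
Z_in = Z_0·(Z_L + jZ_0·tanβl)/(Z_0 + jZ_L·tanβl) = 19.5 − j41.9 Ω
Γ_s = (Z_in − Z_s)/(Z_in + Z_s) = (-55.5 − j41.9)/(94.5 − j41.9), |Γ_s| = 0.672
VSWR = (1 + |Γ_s|)/(1 − |Γ_s|)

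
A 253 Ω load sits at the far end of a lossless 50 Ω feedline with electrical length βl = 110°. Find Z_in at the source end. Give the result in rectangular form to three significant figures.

tan(βl) = tan(110°) = -2.75
Z_in = Z_0·(Z_L + jZ_0·tanβl)/(Z_0 + jZ_L·tanβl)
     = 50·(253 − j137)/(50 − j695)

Z_in ≈ 11.1 + j17.4 Ω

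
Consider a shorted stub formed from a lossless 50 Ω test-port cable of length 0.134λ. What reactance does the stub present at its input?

X_in ≈ 56 Ω (inductive)

βl = 2π × 0.134 = 48.2°
tan(βl) = 1.12
For a shorted stub, Z_in = jZ_0·tan(βl)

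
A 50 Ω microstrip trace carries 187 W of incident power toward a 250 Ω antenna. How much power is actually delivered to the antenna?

P_delivered ≈ 104 W

Γ = (250 − 50)/(250 + 50) = 0.667
|Γ|² = 0.444
P_refl = |Γ|²·P_inc = 83.1 W, P_del = (1 − |Γ|²)·P_inc = 104 W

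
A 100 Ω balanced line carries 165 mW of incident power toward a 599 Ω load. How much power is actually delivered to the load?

P_delivered ≈ 80.9 mW

Γ = (599 − 100)/(599 + 100) = 0.714
|Γ|² = 0.51
P_refl = |Γ|²·P_inc = 84.1 mW, P_del = (1 − |Γ|²)·P_inc = 80.9 mW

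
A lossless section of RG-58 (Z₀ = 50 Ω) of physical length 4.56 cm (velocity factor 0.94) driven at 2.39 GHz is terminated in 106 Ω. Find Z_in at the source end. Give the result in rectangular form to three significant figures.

Z_in ≈ 42.5 + j34.6 Ω

λ = v/f = 0.94·c / 2.39 GHz = 0.118 m
βl = 2π·l/λ = 2π × 0.386 = 139°
tan(βl) = tan(139°) = -0.865
Z_in = Z_0·(Z_L + jZ_0·tanβl)/(Z_0 + jZ_L·tanβl)
     = 50·(106 − j43.3)/(50 − j91.7)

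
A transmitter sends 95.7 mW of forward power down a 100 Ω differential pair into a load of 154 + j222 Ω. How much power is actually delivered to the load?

|Γ| = |(54 + j222)/(254 + j222)| = 0.677
|Γ|² = 0.459
P_refl = |Γ|²·P_inc = 43.9 mW, P_del = (1 − |Γ|²)·P_inc = 51.8 mW

P_delivered ≈ 51.8 mW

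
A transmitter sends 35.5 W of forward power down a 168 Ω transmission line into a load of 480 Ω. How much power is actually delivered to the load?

Γ = (480 − 168)/(480 + 168) = 0.481
|Γ|² = 0.232
P_refl = |Γ|²·P_inc = 8.23 W, P_del = (1 − |Γ|²)·P_inc = 27.3 W

P_delivered ≈ 27.3 W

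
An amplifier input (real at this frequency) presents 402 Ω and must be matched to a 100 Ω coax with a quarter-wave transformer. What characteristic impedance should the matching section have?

Z_qwt ≈ 200 Ω

Z_qwt = √(Z_0·R_L) = √(100 × 402) = √40200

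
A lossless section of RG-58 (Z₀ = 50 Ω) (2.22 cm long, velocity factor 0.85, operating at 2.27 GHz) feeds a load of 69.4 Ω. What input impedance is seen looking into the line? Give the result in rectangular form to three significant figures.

Z_in ≈ 37.9 − j7.74 Ω

λ = v/f = 0.85·c / 2.27 GHz = 0.112 m
βl = 2π·l/λ = 2π × 0.198 = 71.1°
tan(βl) = tan(71.1°) = 2.93
Z_in = Z_0·(Z_L + jZ_0·tanβl)/(Z_0 + jZ_L·tanβl)
     = 50·(69.4 + j146)/(50 + j203)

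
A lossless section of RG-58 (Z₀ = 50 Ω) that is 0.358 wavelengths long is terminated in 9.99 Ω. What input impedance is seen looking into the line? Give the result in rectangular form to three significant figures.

βl = 2π × 0.358 = 129°
tan(βl) = tan(129°) = -1.24
Z_in = Z_0·(Z_L + jZ_0·tanβl)/(Z_0 + jZ_L·tanβl)
     = 50·(9.99 − j62)/(50 − j12.4)

Z_in ≈ 23.9 − j56.1 Ω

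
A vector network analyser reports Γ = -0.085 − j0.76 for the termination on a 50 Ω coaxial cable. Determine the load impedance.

Z_L ≈ 11.8 − j43.3 Ω

Z_L = Z_0·(1 + Γ)/(1 − Γ) = 50·(0.915 − j0.76)/(1.08 + j0.76)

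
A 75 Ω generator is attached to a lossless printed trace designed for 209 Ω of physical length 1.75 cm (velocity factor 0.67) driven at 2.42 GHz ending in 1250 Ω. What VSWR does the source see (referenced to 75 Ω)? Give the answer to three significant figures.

VSWR ≈ 3.14

λ = v/f = 0.67·c / 2.42 GHz = 0.0831 m
βl = 2π·l/λ = 2π × 0.211 = 75.9°
tan(βl) = 3.97
Z_in = Z_0·(Z_L + jZ_0·tanβl)/(Z_0 + jZ_L·tanβl) = 37.1 − j51.1 Ω
Γ_s = (Z_in − Z_s)/(Z_in + Z_s) = (-37.9 − j51.1)/(112 − j51.1), |Γ_s| = 0.517
VSWR = (1 + |Γ_s|)/(1 − |Γ_s|)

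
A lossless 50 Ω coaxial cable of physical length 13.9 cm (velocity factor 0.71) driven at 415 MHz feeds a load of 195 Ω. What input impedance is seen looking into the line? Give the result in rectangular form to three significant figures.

Z_in ≈ 13 + j6.14 Ω

λ = v/f = 0.71·c / 415 MHz = 0.513 m
βl = 2π·l/λ = 2π × 0.271 = 97.5°
tan(βl) = tan(97.5°) = -7.6
Z_in = Z_0·(Z_L + jZ_0·tanβl)/(Z_0 + jZ_L·tanβl)
     = 50·(195 − j380)/(50 − j1480)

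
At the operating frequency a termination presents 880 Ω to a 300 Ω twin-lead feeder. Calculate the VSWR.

VSWR ≈ 2.93

For a purely resistive load, VSWR = R_L/Z_0 or Z_0/R_L (whichever > 1) = 880/300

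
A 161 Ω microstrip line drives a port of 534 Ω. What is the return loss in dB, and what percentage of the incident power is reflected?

Γ = (534 − 161)/(534 + 161) = 0.537
RL = −20·log₁₀(0.537) = 5.41 dB
P_refl/P_inc = |Γ|² = 0.288

RL ≈ 5.41 dB; 28.8% of incident power reflected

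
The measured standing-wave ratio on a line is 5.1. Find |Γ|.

|Γ| = (S − 1)/(S + 1) = (5.1 − 1)/(5.1 + 1) = 4.1/6.1

|Γ| ≈ 0.672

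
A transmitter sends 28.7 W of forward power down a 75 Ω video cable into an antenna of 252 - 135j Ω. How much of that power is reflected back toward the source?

|Γ| = |(177 − j135)/(327 − j135)| = 0.629
|Γ|² = 0.396
P_refl = |Γ|²·P_inc = 11.4 W, P_del = (1 − |Γ|²)·P_inc = 17.3 W

P_reflected ≈ 11.4 W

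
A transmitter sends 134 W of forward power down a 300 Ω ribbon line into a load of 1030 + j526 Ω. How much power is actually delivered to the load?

P_delivered ≈ 81 W

|Γ| = |(730 + j526)/(1330 + j526)| = 0.629
|Γ|² = 0.396
P_refl = |Γ|²·P_inc = 53 W, P_del = (1 − |Γ|²)·P_inc = 81 W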